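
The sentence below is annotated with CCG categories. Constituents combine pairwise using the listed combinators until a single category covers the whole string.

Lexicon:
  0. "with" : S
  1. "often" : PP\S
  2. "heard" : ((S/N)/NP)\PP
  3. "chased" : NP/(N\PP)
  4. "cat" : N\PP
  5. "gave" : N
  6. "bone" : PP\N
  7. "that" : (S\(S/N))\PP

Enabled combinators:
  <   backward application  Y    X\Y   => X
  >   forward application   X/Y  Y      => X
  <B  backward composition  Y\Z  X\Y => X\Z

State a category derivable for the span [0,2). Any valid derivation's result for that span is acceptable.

PP

[0,8] S   <
  [0,5] S/N   >
    [0,3] (S/N)/NP   <
      [0,2] PP   <
        [0,1] "with" : S
        [1,2] "often" : PP\S
      [2,3] "heard" : ((S/N)/NP)\PP
    [3,5] NP   >
      [3,4] "chased" : NP/(N\PP)
      [4,5] "cat" : N\PP
  [5,8] S\(S/N)   <
    [5,7] PP   <
      [5,6] "gave" : N
      [6,7] "bone" : PP\N
    [7,8] "that" : (S\(S/N))\PP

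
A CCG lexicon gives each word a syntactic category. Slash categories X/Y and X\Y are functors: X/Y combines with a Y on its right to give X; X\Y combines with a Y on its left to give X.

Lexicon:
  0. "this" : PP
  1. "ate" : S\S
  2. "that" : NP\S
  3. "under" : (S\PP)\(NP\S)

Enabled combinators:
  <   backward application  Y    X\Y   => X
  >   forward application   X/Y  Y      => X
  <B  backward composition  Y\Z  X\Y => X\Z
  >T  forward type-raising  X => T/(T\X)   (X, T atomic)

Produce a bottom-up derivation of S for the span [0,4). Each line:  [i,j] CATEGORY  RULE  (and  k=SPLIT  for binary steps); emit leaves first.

[0,1] PP  lex  "this"
[0,1] S/(S\PP)  >T
[1,2] S\S  lex  "ate"
[2,3] NP\S  lex  "that"
[1,3] NP\S  <B  k=2
[3,4] (S\PP)\(NP\S)  lex  "under"
[1,4] S\PP  <  k=3
[0,4] S  >  k=1

[0,4] S   >
  [0,1] S/(S\PP)   >T
    [0,1] "this" : PP
  [1,4] S\PP   <
    [1,3] NP\S   <B
      [1,2] "ate" : S\S
      [2,3] "that" : NP\S
    [3,4] "under" : (S\PP)\(NP\S)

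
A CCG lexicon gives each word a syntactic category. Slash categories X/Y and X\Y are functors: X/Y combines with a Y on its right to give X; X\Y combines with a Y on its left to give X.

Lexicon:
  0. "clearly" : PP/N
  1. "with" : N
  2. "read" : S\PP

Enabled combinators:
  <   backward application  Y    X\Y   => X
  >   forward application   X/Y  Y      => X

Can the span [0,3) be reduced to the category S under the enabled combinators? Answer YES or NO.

YES

[0,3] S   <
  [0,2] PP   >
    [0,1] "clearly" : PP/N
    [1,2] "with" : N
  [2,3] "read" : S\PP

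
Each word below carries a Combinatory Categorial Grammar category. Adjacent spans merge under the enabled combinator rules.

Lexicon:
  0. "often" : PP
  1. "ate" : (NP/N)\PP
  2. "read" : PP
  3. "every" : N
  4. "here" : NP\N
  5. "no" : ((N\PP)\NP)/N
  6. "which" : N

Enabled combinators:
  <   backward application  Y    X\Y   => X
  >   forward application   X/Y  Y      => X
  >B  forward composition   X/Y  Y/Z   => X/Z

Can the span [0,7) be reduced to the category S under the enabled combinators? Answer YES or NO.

PP (NP/N)\PP PP N NP\N ((N\PP)\NP)/N N
CKY chart[0,7] = {NP}; S ∉ chart

NO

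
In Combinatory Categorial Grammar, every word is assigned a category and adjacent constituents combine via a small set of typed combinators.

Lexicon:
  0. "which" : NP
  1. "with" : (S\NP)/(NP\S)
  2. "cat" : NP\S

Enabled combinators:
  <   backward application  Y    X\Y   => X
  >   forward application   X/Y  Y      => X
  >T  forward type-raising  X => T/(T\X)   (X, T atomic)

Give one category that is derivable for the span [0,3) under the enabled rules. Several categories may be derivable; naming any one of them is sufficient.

[0,3] S   >
  [0,1] S/(S\NP)   >T
    [0,1] "which" : NP
  [1,3] S\NP   >
    [1,2] "with" : (S\NP)/(NP\S)
    [2,3] "cat" : NP\S

S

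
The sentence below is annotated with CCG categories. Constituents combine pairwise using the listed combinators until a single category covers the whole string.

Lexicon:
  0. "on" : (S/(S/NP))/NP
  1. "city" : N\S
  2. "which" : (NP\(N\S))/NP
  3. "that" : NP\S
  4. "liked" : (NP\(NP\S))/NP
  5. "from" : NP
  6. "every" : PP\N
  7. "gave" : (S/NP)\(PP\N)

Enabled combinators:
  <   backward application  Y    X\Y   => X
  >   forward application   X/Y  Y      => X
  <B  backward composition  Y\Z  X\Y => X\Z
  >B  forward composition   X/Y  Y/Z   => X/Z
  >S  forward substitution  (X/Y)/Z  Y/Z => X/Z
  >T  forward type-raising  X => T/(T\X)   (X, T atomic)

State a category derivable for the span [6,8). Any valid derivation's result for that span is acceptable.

S/NP

[0,8] S   >
  [0,6] S/(S/NP)   >
    [0,1] "on" : (S/(S/NP))/NP
    [1,6] NP   <
      [1,2] "city" : N\S
      [2,6] NP\(N\S)   >
        [2,3] "which" : (NP\(N\S))/NP
        [3,6] NP   <
          [3,4] "that" : NP\S
          [4,6] NP\(NP\S)   >
            [4,5] "liked" : (NP\(NP\S))/NP
            [5,6] "from" : NP
  [6,8] S/NP   <
    [6,7] "every" : PP\N
    [7,8] "gave" : (S/NP)\(PP\N)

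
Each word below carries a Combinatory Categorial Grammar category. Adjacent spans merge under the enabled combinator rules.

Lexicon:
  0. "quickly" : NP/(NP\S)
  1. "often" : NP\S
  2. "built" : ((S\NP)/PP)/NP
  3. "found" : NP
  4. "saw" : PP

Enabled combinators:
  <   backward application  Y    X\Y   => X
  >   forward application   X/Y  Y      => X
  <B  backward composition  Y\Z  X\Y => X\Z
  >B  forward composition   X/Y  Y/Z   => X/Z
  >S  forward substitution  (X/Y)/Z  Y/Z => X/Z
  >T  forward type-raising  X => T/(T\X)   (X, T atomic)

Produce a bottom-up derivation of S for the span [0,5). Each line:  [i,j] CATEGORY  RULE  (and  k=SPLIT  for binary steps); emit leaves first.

[0,5] S   <
  [0,2] NP   >
    [0,1] "quickly" : NP/(NP\S)
    [1,2] "often" : NP\S
  [2,5] S\NP   >
    [2,4] (S\NP)/PP   >
      [2,3] "built" : ((S\NP)/PP)/NP
      [3,4] "found" : NP
    [4,5] "saw" : PP

[0,1] NP/(NP\S)  lex  "quickly"
[1,2] NP\S  lex  "often"
[0,2] NP  >  k=1
[2,3] ((S\NP)/PP)/NP  lex  "built"
[3,4] NP  lex  "found"
[2,4] (S\NP)/PP  >  k=3
[4,5] PP  lex  "saw"
[2,5] S\NP  >  k=4
[0,5] S  <  k=2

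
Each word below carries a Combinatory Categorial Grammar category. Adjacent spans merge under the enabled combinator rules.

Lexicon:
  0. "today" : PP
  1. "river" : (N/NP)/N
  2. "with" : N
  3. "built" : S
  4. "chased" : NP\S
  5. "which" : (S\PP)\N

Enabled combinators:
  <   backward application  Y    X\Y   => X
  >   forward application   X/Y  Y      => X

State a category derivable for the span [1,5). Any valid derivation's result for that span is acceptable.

N

[0,6] S   <
  [0,1] "today" : PP
  [1,6] S\PP   <
    [1,5] N   >
      [1,3] N/NP   >
        [1,2] "river" : (N/NP)/N
        [2,3] "with" : N
      [3,5] NP   <
        [3,4] "built" : S
        [4,5] "chased" : NP\S
    [5,6] "which" : (S\PP)\N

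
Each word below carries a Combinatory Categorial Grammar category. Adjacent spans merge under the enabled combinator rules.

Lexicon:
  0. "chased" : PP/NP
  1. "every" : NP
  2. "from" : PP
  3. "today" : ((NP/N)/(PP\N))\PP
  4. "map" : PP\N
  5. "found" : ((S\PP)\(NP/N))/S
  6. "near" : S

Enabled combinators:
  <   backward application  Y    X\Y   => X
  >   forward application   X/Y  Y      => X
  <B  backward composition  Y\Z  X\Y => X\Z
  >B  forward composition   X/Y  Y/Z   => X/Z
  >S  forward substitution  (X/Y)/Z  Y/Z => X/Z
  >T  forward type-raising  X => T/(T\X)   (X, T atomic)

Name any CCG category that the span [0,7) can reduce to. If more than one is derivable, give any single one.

S

[0,7] S   <
  [0,2] PP   >
    [0,1] "chased" : PP/NP
    [1,2] "every" : NP
  [2,7] S\PP   <
    [2,5] NP/N   >
      [2,4] (NP/N)/(PP\N)   <
        [2,3] "from" : PP
        [3,4] "today" : ((NP/N)/(PP\N))\PP
      [4,5] "map" : PP\N
    [5,7] (S\PP)\(NP/N)   >
      [5,6] "found" : ((S\PP)\(NP/N))/S
      [6,7] "near" : S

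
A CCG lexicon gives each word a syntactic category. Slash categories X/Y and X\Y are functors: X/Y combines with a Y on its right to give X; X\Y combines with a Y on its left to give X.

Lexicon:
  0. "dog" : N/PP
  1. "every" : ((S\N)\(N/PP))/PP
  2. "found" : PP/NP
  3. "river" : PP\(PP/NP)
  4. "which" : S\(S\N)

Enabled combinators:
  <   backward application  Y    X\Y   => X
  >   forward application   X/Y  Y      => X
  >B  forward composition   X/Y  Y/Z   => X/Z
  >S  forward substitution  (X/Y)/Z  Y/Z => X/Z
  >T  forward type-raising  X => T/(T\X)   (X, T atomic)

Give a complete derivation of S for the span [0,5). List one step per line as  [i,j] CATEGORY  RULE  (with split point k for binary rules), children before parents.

[0,1] N/PP  lex  "dog"
[1,2] ((S\N)\(N/PP))/PP  lex  "every"
[2,3] PP/NP  lex  "found"
[3,4] PP\(PP/NP)  lex  "river"
[2,4] PP  <  k=3
[1,4] (S\N)\(N/PP)  >  k=2
[0,4] S\N  <  k=1
[4,5] S\(S\N)  lex  "which"
[0,5] S  <  k=4

[0,5] S   <
  [0,4] S\N   <
    [0,1] "dog" : N/PP
    [1,4] (S\N)\(N/PP)   >
      [1,2] "every" : ((S\N)\(N/PP))/PP
      [2,4] PP   <
        [2,3] "found" : PP/NP
        [3,4] "river" : PP\(PP/NP)
  [4,5] "which" : S\(S\N)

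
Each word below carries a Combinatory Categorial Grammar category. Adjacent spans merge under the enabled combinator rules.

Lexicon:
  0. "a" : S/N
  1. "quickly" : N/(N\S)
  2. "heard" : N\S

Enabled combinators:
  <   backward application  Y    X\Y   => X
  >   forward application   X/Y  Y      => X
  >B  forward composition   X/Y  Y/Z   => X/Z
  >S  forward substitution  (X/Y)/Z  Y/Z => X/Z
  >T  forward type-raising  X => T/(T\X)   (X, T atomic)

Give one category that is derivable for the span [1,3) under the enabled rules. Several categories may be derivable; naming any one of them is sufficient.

[0,3] S   >
  [0,1] "a" : S/N
  [1,3] N   >
    [1,2] "quickly" : N/(N\S)
    [2,3] "heard" : N\S

N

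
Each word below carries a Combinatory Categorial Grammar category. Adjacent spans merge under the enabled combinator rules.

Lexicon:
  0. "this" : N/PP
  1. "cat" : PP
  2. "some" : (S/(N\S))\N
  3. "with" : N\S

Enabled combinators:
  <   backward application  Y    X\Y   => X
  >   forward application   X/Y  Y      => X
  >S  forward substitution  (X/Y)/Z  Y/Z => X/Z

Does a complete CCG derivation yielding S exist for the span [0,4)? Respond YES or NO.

[0,4] S   >
  [0,3] S/(N\S)   <
    [0,2] N   >
      [0,1] "this" : N/PP
      [1,2] "cat" : PP
    [2,3] "some" : (S/(N\S))\N
  [3,4] "with" : N\S

YES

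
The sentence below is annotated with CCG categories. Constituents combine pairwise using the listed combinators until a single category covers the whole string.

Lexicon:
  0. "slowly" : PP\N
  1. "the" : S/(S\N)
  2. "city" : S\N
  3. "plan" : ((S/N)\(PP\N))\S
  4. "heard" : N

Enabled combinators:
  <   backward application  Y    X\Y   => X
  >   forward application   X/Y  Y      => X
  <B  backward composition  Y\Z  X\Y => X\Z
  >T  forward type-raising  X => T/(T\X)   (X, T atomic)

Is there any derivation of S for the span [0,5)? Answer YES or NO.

YES

[0,5] S   >
  [0,4] S/N   <
    [0,1] "slowly" : PP\N
    [1,4] (S/N)\(PP\N)   <
      [1,3] S   >
        [1,2] "the" : S/(S\N)
        [2,3] "city" : S\N
      [3,4] "plan" : ((S/N)\(PP\N))\S
  [4,5] "heard" : N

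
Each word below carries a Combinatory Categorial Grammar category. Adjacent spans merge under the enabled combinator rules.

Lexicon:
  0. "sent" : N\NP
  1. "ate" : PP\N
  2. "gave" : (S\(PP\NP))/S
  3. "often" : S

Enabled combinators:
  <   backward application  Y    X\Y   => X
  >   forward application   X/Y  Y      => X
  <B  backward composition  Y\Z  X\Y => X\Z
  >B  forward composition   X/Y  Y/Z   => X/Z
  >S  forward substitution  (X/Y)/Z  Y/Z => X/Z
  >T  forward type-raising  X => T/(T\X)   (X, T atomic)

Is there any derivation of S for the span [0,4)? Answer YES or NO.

YES

[0,4] S   <
  [0,2] PP\NP   <B
    [0,1] "sent" : N\NP
    [1,2] "ate" : PP\N
  [2,4] S\(PP\NP)   >
    [2,3] "gave" : (S\(PP\NP))/S
    [3,4] "often" : S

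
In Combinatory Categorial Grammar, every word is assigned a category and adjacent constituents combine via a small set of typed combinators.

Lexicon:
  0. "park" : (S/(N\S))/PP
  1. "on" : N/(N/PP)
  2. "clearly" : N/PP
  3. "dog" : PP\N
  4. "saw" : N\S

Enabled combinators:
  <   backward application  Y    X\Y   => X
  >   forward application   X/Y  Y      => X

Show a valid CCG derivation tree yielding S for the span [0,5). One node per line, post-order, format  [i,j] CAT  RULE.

[0,5] S   >
  [0,4] S/(N\S)   >
    [0,1] "park" : (S/(N\S))/PP
    [1,4] PP   <
      [1,3] N   >
        [1,2] "on" : N/(N/PP)
        [2,3] "clearly" : N/PP
      [3,4] "dog" : PP\N
  [4,5] "saw" : N\S

[0,1] (S/(N\S))/PP  lex  "park"
[1,2] N/(N/PP)  lex  "on"
[2,3] N/PP  lex  "clearly"
[1,3] N  >  k=2
[3,4] PP\N  lex  "dog"
[1,4] PP  <  k=3
[0,4] S/(N\S)  >  k=1
[4,5] N\S  lex  "saw"
[0,5] S  >  k=4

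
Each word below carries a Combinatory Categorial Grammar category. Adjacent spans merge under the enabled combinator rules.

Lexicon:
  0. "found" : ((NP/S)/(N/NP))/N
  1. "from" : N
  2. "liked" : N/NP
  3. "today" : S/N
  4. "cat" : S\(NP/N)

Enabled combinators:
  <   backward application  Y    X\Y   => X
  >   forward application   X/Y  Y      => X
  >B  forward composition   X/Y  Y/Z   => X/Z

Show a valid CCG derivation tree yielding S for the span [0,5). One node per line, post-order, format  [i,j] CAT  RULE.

[0,1] ((NP/S)/(N/NP))/N  lex  "found"
[1,2] N  lex  "from"
[0,2] (NP/S)/(N/NP)  >  k=1
[2,3] N/NP  lex  "liked"
[0,3] NP/S  >  k=2
[3,4] S/N  lex  "today"
[0,4] NP/N  >B  k=3
[4,5] S\(NP/N)  lex  "cat"
[0,5] S  <  k=4

[0,5] S   <
  [0,4] NP/N   >B
    [0,3] NP/S   >
      [0,2] (NP/S)/(N/NP)   >
        [0,1] "found" : ((NP/S)/(N/NP))/N
        [1,2] "from" : N
      [2,3] "liked" : N/NP
    [3,4] "today" : S/N
  [4,5] "cat" : S\(NP/N)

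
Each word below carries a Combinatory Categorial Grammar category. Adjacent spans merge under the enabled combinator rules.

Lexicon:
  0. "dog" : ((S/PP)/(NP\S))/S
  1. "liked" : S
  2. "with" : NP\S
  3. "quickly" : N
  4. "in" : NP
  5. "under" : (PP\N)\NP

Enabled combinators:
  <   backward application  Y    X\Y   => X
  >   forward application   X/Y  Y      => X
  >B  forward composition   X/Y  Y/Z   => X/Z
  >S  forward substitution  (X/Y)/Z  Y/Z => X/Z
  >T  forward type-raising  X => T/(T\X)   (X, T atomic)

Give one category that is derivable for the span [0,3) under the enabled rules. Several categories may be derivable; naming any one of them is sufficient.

[0,6] S   >
  [0,3] S/PP   >
    [0,2] (S/PP)/(NP\S)   >
      [0,1] "dog" : ((S/PP)/(NP\S))/S
      [1,2] "liked" : S
    [2,3] "with" : NP\S
  [3,6] PP   <
    [3,4] "quickly" : N
    [4,6] PP\N   <
      [4,5] "in" : NP
      [5,6] "under" : (PP\N)\NP

S/PP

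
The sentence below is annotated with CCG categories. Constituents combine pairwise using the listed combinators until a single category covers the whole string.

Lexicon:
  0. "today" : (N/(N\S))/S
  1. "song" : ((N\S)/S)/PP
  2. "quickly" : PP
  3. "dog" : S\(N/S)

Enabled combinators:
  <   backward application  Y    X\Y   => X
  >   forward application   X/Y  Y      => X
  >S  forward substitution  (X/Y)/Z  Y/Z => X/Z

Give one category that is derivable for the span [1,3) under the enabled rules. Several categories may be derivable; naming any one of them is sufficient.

(N\S)/S

[0,4] S   <
  [0,3] N/S   >S
    [0,1] "today" : (N/(N\S))/S
    [1,3] (N\S)/S   >
      [1,2] "song" : ((N\S)/S)/PP
      [2,3] "quickly" : PP
  [3,4] "dog" : S\(N/S)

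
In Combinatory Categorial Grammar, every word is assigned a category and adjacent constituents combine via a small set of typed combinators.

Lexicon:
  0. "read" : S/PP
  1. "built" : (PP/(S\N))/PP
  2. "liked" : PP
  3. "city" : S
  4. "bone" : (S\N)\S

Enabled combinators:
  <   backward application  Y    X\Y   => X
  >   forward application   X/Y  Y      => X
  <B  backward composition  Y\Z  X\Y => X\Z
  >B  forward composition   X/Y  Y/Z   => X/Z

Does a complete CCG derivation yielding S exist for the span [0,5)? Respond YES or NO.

[0,5] S   >
  [0,1] "read" : S/PP
  [1,5] PP   >
    [1,3] PP/(S\N)   >
      [1,2] "built" : (PP/(S\N))/PP
      [2,3] "liked" : PP
    [3,5] S\N   <
      [3,4] "city" : S
      [4,5] "bone" : (S\N)\S

YES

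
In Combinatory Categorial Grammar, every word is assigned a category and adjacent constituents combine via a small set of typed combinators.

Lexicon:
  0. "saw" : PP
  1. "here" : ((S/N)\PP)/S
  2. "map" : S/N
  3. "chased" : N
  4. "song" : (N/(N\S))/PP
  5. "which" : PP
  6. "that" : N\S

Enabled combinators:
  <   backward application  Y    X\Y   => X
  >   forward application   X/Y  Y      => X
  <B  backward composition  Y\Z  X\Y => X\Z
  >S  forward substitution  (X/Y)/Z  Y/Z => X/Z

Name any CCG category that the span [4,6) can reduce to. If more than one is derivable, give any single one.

[0,7] S   >
  [0,4] S/N   <
    [0,1] "saw" : PP
    [1,4] (S/N)\PP   >
      [1,2] "here" : ((S/N)\PP)/S
      [2,4] S   >
        [2,3] "map" : S/N
        [3,4] "chased" : N
  [4,7] N   >
    [4,6] N/(N\S)   >
      [4,5] "song" : (N/(N\S))/PP
      [5,6] "which" : PP
    [6,7] "that" : N\S

N/(N\S)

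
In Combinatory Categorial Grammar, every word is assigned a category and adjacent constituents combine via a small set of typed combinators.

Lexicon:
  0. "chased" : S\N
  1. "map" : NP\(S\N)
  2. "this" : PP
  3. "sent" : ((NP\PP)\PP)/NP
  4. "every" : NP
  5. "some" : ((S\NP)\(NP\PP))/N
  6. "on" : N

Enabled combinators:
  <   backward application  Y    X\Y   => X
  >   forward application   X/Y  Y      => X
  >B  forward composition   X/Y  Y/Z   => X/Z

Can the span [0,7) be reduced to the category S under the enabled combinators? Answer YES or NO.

YES

[0,7] S   <
  [0,2] NP   <
    [0,1] "chased" : S\N
    [1,2] "map" : NP\(S\N)
  [2,7] S\NP   <
    [2,5] NP\PP   <
      [2,3] "this" : PP
      [3,5] (NP\PP)\PP   >
        [3,4] "sent" : ((NP\PP)\PP)/NP
        [4,5] "every" : NP
    [5,7] (S\NP)\(NP\PP)   >
      [5,6] "some" : ((S\NP)\(NP\PP))/N
      [6,7] "on" : N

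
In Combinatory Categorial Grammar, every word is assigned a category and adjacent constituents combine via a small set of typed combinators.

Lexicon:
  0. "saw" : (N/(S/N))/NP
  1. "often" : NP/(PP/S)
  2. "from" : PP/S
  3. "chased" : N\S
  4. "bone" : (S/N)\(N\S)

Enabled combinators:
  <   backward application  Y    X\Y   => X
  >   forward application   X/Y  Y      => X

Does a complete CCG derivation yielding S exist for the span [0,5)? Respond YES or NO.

NO

(N/(S/N))/NP NP/(PP/S) PP/S N\S (S/N)\(N\S)
CKY chart[0,5] = {N}; S ∉ chart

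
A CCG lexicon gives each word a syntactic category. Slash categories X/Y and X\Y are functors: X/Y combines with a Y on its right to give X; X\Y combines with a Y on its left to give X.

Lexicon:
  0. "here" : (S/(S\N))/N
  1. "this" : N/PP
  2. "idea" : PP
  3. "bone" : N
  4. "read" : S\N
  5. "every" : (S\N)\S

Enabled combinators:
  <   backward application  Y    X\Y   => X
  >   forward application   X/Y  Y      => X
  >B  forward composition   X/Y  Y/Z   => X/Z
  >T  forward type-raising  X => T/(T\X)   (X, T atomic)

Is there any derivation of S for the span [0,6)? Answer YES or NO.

YES

[0,6] S   >
  [0,3] S/(S\N)   >
    [0,1] "here" : (S/(S\N))/N
    [1,3] N   >
      [1,2] "this" : N/PP
      [2,3] "idea" : PP
  [3,6] S\N   <
    [3,5] S   <
      [3,4] "bone" : N
      [4,5] "read" : S\N
    [5,6] "every" : (S\N)\S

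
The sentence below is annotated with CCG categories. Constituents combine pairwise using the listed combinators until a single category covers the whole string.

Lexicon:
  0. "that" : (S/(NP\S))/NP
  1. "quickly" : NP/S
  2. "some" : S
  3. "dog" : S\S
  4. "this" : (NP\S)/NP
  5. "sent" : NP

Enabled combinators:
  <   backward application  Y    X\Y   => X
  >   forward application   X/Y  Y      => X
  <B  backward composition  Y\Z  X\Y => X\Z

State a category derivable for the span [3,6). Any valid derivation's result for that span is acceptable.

NP\S

[0,6] S   >
  [0,3] S/(NP\S)   >
    [0,1] "that" : (S/(NP\S))/NP
    [1,3] NP   >
      [1,2] "quickly" : NP/S
      [2,3] "some" : S
  [3,6] NP\S   <B
    [3,4] "dog" : S\S
    [4,6] NP\S   >
      [4,5] "this" : (NP\S)/NP
      [5,6] "sent" : NP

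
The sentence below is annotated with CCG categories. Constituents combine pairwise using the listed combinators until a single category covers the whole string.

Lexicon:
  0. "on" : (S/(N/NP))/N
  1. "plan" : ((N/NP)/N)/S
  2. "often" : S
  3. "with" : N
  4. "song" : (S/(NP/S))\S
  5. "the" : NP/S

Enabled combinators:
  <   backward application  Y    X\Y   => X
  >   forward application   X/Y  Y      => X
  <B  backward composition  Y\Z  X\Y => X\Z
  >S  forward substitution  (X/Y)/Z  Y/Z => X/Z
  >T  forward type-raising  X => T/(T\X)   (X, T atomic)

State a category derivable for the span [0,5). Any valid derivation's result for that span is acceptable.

S/(NP/S)

[0,6] S   >
  [0,5] S/(NP/S)   <
    [0,4] S   >
      [0,3] S/N   >S
        [0,1] "on" : (S/(N/NP))/N
        [1,3] (N/NP)/N   >
          [1,2] "plan" : ((N/NP)/N)/S
          [2,3] "often" : S
      [3,4] "with" : N
    [4,5] "song" : (S/(NP/S))\S
  [5,6] "the" : NP/S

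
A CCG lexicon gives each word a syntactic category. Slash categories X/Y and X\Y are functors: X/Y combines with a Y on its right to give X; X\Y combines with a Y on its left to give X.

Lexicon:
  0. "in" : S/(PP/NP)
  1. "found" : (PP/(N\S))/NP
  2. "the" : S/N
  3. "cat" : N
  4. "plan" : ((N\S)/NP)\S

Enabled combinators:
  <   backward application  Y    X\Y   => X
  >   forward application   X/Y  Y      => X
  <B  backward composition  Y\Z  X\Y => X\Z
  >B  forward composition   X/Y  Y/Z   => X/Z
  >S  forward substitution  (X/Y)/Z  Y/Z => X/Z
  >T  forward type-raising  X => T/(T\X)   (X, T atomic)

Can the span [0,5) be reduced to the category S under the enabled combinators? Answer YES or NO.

[0,5] S   >
  [0,1] "in" : S/(PP/NP)
  [1,5] PP/NP   >S
    [1,2] "found" : (PP/(N\S))/NP
    [2,5] (N\S)/NP   <
      [2,4] S   >
        [2,3] "the" : S/N
        [3,4] "cat" : N
      [4,5] "plan" : ((N\S)/NP)\S

YES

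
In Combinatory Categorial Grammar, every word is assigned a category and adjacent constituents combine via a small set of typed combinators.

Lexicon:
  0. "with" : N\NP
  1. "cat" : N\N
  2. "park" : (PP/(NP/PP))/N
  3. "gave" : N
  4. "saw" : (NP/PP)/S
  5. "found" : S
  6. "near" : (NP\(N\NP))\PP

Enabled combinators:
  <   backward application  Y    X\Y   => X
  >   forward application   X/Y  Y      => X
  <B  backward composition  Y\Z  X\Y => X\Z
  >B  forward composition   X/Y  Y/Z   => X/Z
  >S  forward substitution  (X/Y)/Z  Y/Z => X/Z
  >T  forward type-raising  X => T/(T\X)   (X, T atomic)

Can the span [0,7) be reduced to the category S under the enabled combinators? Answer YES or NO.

N\NP N\N (PP/(NP/PP))/N N (NP/PP)/S S (NP\(N\NP))\PP
CKY chart[0,7] = {N/(N\NP), NP, NP/(NP\NP), PP/(PP\NP), S/(S\NP)}; S ∉ chart

NO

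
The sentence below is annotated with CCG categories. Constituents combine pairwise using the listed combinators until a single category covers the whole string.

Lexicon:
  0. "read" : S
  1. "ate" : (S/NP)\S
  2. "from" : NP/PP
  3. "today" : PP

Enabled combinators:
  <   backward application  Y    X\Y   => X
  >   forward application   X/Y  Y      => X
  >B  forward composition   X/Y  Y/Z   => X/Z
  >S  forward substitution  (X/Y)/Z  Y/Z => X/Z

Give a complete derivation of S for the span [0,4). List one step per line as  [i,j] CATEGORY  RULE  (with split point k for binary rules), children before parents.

[0,4] S   >
  [0,2] S/NP   <
    [0,1] "read" : S
    [1,2] "ate" : (S/NP)\S
  [2,4] NP   >
    [2,3] "from" : NP/PP
    [3,4] "today" : PP

[0,1] S  lex  "read"
[1,2] (S/NP)\S  lex  "ate"
[0,2] S/NP  <  k=1
[2,3] NP/PP  lex  "from"
[3,4] PP  lex  "today"
[2,4] NP  >  k=3
[0,4] S  >  k=2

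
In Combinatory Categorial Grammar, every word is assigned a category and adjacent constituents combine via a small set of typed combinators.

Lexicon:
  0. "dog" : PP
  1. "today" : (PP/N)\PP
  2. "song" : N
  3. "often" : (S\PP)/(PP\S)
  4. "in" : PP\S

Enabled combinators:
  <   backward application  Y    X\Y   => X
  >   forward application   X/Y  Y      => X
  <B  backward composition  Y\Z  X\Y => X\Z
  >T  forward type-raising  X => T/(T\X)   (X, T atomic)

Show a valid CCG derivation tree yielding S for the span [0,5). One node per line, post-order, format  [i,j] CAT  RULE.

[0,1] PP  lex  "dog"
[1,2] (PP/N)\PP  lex  "today"
[0,2] PP/N  <  k=1
[2,3] N  lex  "song"
[0,3] PP  >  k=2
[3,4] (S\PP)/(PP\S)  lex  "often"
[4,5] PP\S  lex  "in"
[3,5] S\PP  >  k=4
[0,5] S  <  k=3

[0,5] S   <
  [0,3] PP   >
    [0,2] PP/N   <
      [0,1] "dog" : PP
      [1,2] "today" : (PP/N)\PP
    [2,3] "song" : N
  [3,5] S\PP   >
    [3,4] "often" : (S\PP)/(PP\S)
    [4,5] "in" : PP\S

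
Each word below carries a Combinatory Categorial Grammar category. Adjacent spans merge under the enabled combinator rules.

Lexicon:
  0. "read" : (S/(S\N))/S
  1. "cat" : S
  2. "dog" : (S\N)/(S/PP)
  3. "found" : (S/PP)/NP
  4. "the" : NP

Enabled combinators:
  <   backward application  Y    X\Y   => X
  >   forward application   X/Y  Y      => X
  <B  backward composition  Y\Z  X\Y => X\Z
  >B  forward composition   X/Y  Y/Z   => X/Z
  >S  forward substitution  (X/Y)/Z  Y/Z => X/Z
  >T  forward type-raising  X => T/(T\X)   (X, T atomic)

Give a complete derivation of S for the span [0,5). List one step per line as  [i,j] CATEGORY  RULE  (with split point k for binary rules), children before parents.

[0,5] S   >
  [0,2] S/(S\N)   >
    [0,1] "read" : (S/(S\N))/S
    [1,2] "cat" : S
  [2,5] S\N   >
    [2,3] "dog" : (S\N)/(S/PP)
    [3,5] S/PP   >
      [3,4] "found" : (S/PP)/NP
      [4,5] "the" : NP

[0,1] (S/(S\N))/S  lex  "read"
[1,2] S  lex  "cat"
[0,2] S/(S\N)  >  k=1
[2,3] (S\N)/(S/PP)  lex  "dog"
[3,4] (S/PP)/NP  lex  "found"
[4,5] NP  lex  "the"
[3,5] S/PP  >  k=4
[2,5] S\N  >  k=3
[0,5] S  >  k=2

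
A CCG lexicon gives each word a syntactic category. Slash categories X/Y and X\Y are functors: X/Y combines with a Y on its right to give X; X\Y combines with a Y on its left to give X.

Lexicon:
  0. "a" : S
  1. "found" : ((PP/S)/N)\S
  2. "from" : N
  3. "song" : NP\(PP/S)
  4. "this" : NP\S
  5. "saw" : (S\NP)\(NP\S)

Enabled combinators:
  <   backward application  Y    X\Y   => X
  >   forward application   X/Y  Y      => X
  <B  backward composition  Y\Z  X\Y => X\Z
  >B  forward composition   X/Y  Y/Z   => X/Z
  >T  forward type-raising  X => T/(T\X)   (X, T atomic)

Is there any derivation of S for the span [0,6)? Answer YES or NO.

YES

[0,6] S   <
  [0,4] NP   <
    [0,3] PP/S   >
      [0,2] (PP/S)/N   <
        [0,1] "a" : S
        [1,2] "found" : ((PP/S)/N)\S
      [2,3] "from" : N
    [3,4] "song" : NP\(PP/S)
  [4,6] S\NP   <
    [4,5] "this" : NP\S
    [5,6] "saw" : (S\NP)\(NP\S)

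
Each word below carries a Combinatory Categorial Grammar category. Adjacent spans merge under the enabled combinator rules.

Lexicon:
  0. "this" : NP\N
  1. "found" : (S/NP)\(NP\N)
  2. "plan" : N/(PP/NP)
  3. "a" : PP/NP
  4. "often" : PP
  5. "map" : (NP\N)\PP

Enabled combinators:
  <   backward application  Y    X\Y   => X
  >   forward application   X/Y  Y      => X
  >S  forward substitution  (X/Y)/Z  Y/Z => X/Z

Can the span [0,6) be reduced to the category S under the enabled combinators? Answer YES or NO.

[0,6] S   >
  [0,2] S/NP   <
    [0,1] "this" : NP\N
    [1,2] "found" : (S/NP)\(NP\N)
  [2,6] NP   <
    [2,4] N   >
      [2,3] "plan" : N/(PP/NP)
      [3,4] "a" : PP/NP
    [4,6] NP\N   <
      [4,5] "often" : PP
      [5,6] "map" : (NP\N)\PP

YES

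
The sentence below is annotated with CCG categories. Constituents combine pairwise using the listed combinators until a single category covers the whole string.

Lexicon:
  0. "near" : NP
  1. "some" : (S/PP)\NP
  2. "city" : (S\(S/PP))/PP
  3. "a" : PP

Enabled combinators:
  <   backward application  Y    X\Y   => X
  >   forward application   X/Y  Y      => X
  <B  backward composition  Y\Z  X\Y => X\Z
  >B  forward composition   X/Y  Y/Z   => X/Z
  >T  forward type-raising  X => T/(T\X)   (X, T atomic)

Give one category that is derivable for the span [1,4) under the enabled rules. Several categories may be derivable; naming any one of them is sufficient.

[0,4] S   >
  [0,1] S/(S\NP)   >T
    [0,1] "near" : NP
  [1,4] S\NP   <B
    [1,2] "some" : (S/PP)\NP
    [2,4] S\(S/PP)   >
      [2,3] "city" : (S\(S/PP))/PP
      [3,4] "a" : PP

S\NP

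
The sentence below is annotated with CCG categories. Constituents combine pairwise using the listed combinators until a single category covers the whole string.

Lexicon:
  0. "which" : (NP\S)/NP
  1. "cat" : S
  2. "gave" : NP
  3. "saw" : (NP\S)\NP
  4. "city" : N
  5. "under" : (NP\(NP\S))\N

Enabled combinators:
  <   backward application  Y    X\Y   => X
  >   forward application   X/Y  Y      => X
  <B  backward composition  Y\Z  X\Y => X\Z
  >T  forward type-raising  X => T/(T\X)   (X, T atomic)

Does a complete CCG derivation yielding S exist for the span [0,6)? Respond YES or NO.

(NP\S)/NP S NP (NP\S)\NP N (NP\(NP\S))\N
CKY chart[0,6] = {N/(N\NP), NP, NP/(NP\NP), PP/(PP\NP), S/(S\NP)}; S ∉ chart

NO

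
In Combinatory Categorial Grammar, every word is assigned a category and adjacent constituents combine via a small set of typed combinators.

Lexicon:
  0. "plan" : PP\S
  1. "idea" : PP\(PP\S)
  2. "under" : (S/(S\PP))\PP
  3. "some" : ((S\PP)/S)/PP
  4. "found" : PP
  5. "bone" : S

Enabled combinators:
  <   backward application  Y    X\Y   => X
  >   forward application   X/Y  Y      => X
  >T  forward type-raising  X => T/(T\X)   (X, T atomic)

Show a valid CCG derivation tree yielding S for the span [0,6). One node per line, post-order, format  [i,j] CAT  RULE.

[0,6] S   >
  [0,3] S/(S\PP)   <
    [0,2] PP   <
      [0,1] "plan" : PP\S
      [1,2] "idea" : PP\(PP\S)
    [2,3] "under" : (S/(S\PP))\PP
  [3,6] S\PP   >
    [3,5] (S\PP)/S   >
      [3,4] "some" : ((S\PP)/S)/PP
      [4,5] "found" : PP
    [5,6] "bone" : S

[0,1] PP\S  lex  "plan"
[1,2] PP\(PP\S)  lex  "idea"
[0,2] PP  <  k=1
[2,3] (S/(S\PP))\PP  lex  "under"
[0,3] S/(S\PP)  <  k=2
[3,4] ((S\PP)/S)/PP  lex  "some"
[4,5] PP  lex  "found"
[3,5] (S\PP)/S  >  k=4
[5,6] S  lex  "bone"
[3,6] S\PP  >  k=5
[0,6] S  >  k=3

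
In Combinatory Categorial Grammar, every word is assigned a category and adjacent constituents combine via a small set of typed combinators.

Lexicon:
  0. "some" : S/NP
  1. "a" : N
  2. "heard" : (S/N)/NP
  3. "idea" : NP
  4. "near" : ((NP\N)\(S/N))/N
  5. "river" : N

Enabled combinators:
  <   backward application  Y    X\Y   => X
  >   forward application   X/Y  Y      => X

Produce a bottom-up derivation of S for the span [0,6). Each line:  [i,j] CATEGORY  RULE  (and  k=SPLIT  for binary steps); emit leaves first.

[0,6] S   >
  [0,1] "some" : S/NP
  [1,6] NP   <
    [1,2] "a" : N
    [2,6] NP\N   <
      [2,4] S/N   >
        [2,3] "heard" : (S/N)/NP
        [3,4] "idea" : NP
      [4,6] (NP\N)\(S/N)   >
        [4,5] "near" : ((NP\N)\(S/N))/N
        [5,6] "river" : N

[0,1] S/NP  lex  "some"
[1,2] N  lex  "a"
[2,3] (S/N)/NP  lex  "heard"
[3,4] NP  lex  "idea"
[2,4] S/N  >  k=3
[4,5] ((NP\N)\(S/N))/N  lex  "near"
[5,6] N  lex  "river"
[4,6] (NP\N)\(S/N)  >  k=5
[2,6] NP\N  <  k=4
[1,6] NP  <  k=2
[0,6] S  >  k=1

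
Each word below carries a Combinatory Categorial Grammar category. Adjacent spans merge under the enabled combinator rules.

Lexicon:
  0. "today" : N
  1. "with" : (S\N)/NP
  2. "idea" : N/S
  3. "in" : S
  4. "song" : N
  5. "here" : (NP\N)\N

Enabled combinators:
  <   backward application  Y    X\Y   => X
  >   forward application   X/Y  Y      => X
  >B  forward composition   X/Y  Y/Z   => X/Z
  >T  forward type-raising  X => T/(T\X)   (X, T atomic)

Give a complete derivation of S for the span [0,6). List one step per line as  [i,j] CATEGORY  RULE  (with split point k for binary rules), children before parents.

[0,6] S   <
  [0,1] "today" : N
  [1,6] S\N   >
    [1,2] "with" : (S\N)/NP
    [2,6] NP   <
      [2,4] N   >
        [2,3] "idea" : N/S
        [3,4] "in" : S
      [4,6] NP\N   <
        [4,5] "song" : N
        [5,6] "here" : (NP\N)\N

[0,1] N  lex  "today"
[1,2] (S\N)/NP  lex  "with"
[2,3] N/S  lex  "idea"
[3,4] S  lex  "in"
[2,4] N  >  k=3
[4,5] N  lex  "song"
[5,6] (NP\N)\N  lex  "here"
[4,6] NP\N  <  k=5
[2,6] NP  <  k=4
[1,6] S\N  >  k=2
[0,6] S  <  k=1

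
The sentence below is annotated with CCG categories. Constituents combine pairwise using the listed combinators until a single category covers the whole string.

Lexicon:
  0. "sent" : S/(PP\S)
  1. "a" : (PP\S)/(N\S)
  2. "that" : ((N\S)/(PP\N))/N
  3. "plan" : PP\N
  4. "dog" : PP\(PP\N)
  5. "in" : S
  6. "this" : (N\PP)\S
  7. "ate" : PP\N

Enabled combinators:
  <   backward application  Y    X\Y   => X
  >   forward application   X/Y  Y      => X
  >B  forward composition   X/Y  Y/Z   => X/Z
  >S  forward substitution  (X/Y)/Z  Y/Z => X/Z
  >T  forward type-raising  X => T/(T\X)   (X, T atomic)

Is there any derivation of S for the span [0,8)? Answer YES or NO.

[0,8] S   >
  [0,1] "sent" : S/(PP\S)
  [1,8] PP\S   >
    [1,2] "a" : (PP\S)/(N\S)
    [2,8] N\S   >
      [2,7] (N\S)/(PP\N)   >
        [2,3] "that" : ((N\S)/(PP\N))/N
        [3,7] N   <
          [3,5] PP   <
            [3,4] "plan" : PP\N
            [4,5] "dog" : PP\(PP\N)
          [5,7] N\PP   <
            [5,6] "in" : S
            [6,7] "this" : (N\PP)\S
      [7,8] "ate" : PP\N

YES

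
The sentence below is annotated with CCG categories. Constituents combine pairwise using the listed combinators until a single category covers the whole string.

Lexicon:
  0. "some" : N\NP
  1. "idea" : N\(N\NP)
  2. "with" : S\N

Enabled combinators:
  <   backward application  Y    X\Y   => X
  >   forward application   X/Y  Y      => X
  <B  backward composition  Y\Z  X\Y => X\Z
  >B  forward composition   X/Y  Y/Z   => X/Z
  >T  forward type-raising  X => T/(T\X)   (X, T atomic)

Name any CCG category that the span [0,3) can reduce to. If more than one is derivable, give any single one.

[0,3] S   <
  [0,2] N   <
    [0,1] "some" : N\NP
    [1,2] "idea" : N\(N\NP)
  [2,3] "with" : S\N

S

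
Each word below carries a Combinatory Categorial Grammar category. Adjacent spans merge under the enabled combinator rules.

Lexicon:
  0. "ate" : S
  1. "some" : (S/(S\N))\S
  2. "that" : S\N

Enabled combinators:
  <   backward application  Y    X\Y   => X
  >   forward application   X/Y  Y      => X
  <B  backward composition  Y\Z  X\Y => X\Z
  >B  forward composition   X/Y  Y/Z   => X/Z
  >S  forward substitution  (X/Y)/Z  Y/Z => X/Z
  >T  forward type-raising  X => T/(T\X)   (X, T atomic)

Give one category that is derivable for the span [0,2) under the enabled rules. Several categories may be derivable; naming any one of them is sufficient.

S/(S\N)

[0,3] S   >
  [0,2] S/(S\N)   <
    [0,1] "ate" : S
    [1,2] "some" : (S/(S\N))\S
  [2,3] "that" : S\N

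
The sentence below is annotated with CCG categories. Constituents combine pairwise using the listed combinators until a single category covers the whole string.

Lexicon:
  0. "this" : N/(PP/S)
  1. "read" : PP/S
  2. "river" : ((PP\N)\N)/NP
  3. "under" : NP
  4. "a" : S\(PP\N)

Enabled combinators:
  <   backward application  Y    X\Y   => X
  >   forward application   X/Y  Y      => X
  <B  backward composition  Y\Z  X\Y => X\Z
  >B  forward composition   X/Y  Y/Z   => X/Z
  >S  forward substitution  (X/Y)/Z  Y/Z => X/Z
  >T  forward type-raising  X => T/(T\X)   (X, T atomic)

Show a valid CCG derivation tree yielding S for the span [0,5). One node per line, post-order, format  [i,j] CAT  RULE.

[0,5] S   <
  [0,4] PP\N   <
    [0,2] N   >
      [0,1] "this" : N/(PP/S)
      [1,2] "read" : PP/S
    [2,4] (PP\N)\N   >
      [2,3] "river" : ((PP\N)\N)/NP
      [3,4] "under" : NP
  [4,5] "a" : S\(PP\N)

[0,1] N/(PP/S)  lex  "this"
[1,2] PP/S  lex  "read"
[0,2] N  >  k=1
[2,3] ((PP\N)\N)/NP  lex  "river"
[3,4] NP  lex  "under"
[2,4] (PP\N)\N  >  k=3
[0,4] PP\N  <  k=2
[4,5] S\(PP\N)  lex  "a"
[0,5] S  <  k=4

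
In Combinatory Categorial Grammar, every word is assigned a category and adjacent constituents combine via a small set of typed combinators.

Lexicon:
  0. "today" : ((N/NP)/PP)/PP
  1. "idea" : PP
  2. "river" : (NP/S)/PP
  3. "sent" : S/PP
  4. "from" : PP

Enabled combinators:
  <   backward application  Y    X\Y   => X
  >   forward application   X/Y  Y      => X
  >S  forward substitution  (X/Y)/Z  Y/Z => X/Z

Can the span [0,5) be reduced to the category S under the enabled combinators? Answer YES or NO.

((N/NP)/PP)/PP PP (NP/S)/PP S/PP PP
CKY chart[0,5] = {N}; S ∉ chart

NO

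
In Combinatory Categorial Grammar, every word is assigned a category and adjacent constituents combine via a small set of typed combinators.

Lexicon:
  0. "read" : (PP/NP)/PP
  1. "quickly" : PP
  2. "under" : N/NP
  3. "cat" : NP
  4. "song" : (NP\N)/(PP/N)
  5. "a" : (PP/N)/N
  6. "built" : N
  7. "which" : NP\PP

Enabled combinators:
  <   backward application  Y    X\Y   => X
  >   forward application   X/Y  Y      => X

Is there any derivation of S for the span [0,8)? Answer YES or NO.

(PP/NP)/PP PP N/NP NP (NP\N)/(PP/N) (PP/N)/N N NP\PP
CKY chart[0,8] = {NP}; S ∉ chart

NO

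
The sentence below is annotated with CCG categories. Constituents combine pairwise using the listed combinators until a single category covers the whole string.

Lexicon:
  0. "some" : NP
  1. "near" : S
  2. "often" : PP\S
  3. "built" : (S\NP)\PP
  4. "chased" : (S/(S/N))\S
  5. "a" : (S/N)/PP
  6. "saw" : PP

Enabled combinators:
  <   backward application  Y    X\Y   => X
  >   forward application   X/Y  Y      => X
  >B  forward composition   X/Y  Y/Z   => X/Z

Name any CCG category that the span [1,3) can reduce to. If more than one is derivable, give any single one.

PP

[0,7] S   >
  [0,5] S/(S/N)   <
    [0,4] S   <
      [0,1] "some" : NP
      [1,4] S\NP   <
        [1,3] PP   <
          [1,2] "near" : S
          [2,3] "often" : PP\S
        [3,4] "built" : (S\NP)\PP
    [4,5] "chased" : (S/(S/N))\S
  [5,7] S/N   >
    [5,6] "a" : (S/N)/PP
    [6,7] "saw" : PP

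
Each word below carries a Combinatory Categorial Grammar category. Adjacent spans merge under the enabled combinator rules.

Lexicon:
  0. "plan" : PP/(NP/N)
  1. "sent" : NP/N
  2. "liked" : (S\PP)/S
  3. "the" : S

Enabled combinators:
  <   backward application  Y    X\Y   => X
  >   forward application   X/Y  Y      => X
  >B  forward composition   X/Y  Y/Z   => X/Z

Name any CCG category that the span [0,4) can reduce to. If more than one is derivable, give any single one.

S

[0,4] S   <
  [0,2] PP   >
    [0,1] "plan" : PP/(NP/N)
    [1,2] "sent" : NP/N
  [2,4] S\PP   >
    [2,3] "liked" : (S\PP)/S
    [3,4] "the" : S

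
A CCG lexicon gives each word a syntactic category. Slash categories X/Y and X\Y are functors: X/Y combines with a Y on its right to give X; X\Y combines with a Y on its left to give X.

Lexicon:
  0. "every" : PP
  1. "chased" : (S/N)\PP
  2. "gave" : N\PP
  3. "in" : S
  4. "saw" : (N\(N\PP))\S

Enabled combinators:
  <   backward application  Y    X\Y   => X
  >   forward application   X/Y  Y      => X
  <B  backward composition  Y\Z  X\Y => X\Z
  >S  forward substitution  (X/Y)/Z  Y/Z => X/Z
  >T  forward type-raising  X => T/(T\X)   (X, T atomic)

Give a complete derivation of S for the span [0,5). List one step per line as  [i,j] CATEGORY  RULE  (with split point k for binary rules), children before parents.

[0,1] PP  lex  "every"
[1,2] (S/N)\PP  lex  "chased"
[0,2] S/N  <  k=1
[2,3] N\PP  lex  "gave"
[3,4] S  lex  "in"
[4,5] (N\(N\PP))\S  lex  "saw"
[3,5] N\(N\PP)  <  k=4
[2,5] N  <  k=3
[0,5] S  >  k=2

[0,5] S   >
  [0,2] S/N   <
    [0,1] "every" : PP
    [1,2] "chased" : (S/N)\PP
  [2,5] N   <
    [2,3] "gave" : N\PP
    [3,5] N\(N\PP)   <
      [3,4] "in" : S
      [4,5] "saw" : (N\(N\PP))\S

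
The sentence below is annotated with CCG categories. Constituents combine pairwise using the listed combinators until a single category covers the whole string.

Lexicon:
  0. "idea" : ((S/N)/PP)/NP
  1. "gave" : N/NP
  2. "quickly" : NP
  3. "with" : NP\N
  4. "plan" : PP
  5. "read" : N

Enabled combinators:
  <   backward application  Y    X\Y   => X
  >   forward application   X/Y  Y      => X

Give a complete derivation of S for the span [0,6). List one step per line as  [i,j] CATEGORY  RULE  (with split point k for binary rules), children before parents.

[0,6] S   >
  [0,5] S/N   >
    [0,4] (S/N)/PP   >
      [0,1] "idea" : ((S/N)/PP)/NP
      [1,4] NP   <
        [1,3] N   >
          [1,2] "gave" : N/NP
          [2,3] "quickly" : NP
        [3,4] "with" : NP\N
    [4,5] "plan" : PP
  [5,6] "read" : N

[0,1] ((S/N)/PP)/NP  lex  "idea"
[1,2] N/NP  lex  "gave"
[2,3] NP  lex  "quickly"
[1,3] N  >  k=2
[3,4] NP\N  lex  "with"
[1,4] NP  <  k=3
[0,4] (S/N)/PP  >  k=1
[4,5] PP  lex  "plan"
[0,5] S/N  >  k=4
[5,6] N  lex  "read"
[0,6] S  >  k=5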